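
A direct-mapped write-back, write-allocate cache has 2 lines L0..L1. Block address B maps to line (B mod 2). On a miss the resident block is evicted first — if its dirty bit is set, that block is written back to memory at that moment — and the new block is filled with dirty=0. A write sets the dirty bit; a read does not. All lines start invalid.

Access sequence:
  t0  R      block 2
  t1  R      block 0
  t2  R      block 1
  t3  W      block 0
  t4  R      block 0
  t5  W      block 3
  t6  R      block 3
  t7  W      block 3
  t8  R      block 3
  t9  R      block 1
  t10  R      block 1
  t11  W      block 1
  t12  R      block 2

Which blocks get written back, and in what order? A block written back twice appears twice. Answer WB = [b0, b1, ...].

  0 | R B2 → L0 miss [-]
  1 | R B0 → L0 miss [-]
  2 | R B1 → L1 miss [-]
  3 | W B0 → L0 hit [D]
  4 | R B0 → L0 hit [D]
  5 | W B3 → L1 miss [D]
  6 | R B3 → L1 hit [D]
  7 | W B3 → L1 hit [D]
  8 | R B3 → L1 hit [D]
  9 | R B1 → L1 miss wb→B3 [-]
  10 | R B1 → L1 hit [-]
  11 | W B1 → L1 hit [D]
  12 | R B2 → L0 miss wb→B0 [-]

WB = [3, 0]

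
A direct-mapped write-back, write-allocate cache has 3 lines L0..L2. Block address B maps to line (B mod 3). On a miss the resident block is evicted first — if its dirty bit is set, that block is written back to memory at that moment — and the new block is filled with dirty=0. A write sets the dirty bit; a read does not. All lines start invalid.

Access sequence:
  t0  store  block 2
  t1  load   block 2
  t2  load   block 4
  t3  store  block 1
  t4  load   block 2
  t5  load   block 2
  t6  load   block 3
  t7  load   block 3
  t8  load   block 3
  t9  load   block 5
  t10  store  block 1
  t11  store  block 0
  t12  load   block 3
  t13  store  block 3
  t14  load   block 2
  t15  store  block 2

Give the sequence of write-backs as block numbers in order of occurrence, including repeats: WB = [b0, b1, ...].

0: W B2 → L2 miss [D]
1: R B2 → L2 hit [D]
2: R B4 → L1 miss [-]
3: W B1 → L1 miss [D]
4: R B2 → L2 hit [D]
5: R B2 → L2 hit [D]
6: R B3 → L0 miss [-]
7: R B3 → L0 hit [-]
8: R B3 → L0 hit [-]
9: R B5 → L2 miss wb→B2 [-]
10: W B1 → L1 hit [D]
11: W B0 → L0 miss [D]
12: R B3 → L0 miss wb→B0 [-]
13: W B3 → L0 hit [D]
14: R B2 → L2 miss [-]
15: W B2 → L2 hit [D]

WB = [2, 0]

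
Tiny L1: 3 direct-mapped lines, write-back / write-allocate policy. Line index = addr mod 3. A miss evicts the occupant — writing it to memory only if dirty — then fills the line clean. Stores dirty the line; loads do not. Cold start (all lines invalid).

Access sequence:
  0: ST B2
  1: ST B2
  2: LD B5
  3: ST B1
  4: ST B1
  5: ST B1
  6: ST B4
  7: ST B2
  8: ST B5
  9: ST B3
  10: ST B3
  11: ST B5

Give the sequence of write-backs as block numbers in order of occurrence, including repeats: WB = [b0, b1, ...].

0: W B2 -> L2 miss  d=D]
1: W B2 -> L2 hit  d=D]
2: R B5 -> L2 miss wb->B2  d=-]
3: W B1 -> L1 miss  d=D]
4: W B1 -> L1 hit  d=D]
5: W B1 -> L1 hit  d=D]
6: W B4 -> L1 miss wb->B1  d=D]
7: W B2 -> L2 miss  d=D]
8: W B5 -> L2 miss wb->B2  d=D]
9: W B3 -> L0 miss  d=D]
10: W B3 -> L0 hit  d=D]
11: W B5 -> L2 hit  d=D]

WB = [2, 1, 2]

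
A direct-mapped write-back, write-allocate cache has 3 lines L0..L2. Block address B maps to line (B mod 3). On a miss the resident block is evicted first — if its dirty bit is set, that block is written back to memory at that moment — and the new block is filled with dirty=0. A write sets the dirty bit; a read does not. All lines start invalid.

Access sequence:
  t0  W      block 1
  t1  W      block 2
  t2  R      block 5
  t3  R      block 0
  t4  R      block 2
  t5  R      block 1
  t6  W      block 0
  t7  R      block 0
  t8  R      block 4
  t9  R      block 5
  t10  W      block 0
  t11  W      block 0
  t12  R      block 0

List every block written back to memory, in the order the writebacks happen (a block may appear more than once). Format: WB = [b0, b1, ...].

  0 | W B1 → L1 miss [D]
  1 | W B2 → L2 miss [D]
  2 | R B5 → L2 miss wb→B2 [-]
  3 | R B0 → L0 miss [-]
  4 | R B2 → L2 miss [-]
  5 | R B1 → L1 hit [D]
  6 | W B0 → L0 hit [D]
  7 | R B0 → L0 hit [D]
  8 | R B4 → L1 miss wb→B1 [-]
  9 | R B5 → L2 miss [-]
  10 | W B0 → L0 hit [D]
  11 | W B0 → L0 hit [D]
  12 | R B0 → L0 hit [D]

WB = [2, 1]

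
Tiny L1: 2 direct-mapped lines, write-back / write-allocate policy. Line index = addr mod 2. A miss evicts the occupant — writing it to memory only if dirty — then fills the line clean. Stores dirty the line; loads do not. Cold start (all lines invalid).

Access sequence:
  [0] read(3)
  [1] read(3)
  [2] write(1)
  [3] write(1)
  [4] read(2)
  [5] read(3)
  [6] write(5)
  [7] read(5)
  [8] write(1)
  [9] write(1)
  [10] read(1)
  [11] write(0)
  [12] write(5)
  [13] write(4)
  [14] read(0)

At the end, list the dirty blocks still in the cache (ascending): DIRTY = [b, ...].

0: R B3 → L1 miss [-]
1: R B3 → L1 hit [-]
2: W B1 → L1 miss [D]
3: W B1 → L1 hit [D]
4: R B2 → L0 miss [-]
5: R B3 → L1 miss wb→B1 [-]
6: W B5 → L1 miss [D]
7: R B5 → L1 hit [D]
8: W B1 → L1 miss wb→B5 [D]
9: W B1 → L1 hit [D]
10: R B1 → L1 hit [D]
11: W B0 → L0 miss [D]
12: W B5 → L1 miss wb→B1 [D]
13: W B4 → L0 miss wb→B0 [D]
14: R B0 → L0 miss wb→B4 [-]

DIRTY = [5]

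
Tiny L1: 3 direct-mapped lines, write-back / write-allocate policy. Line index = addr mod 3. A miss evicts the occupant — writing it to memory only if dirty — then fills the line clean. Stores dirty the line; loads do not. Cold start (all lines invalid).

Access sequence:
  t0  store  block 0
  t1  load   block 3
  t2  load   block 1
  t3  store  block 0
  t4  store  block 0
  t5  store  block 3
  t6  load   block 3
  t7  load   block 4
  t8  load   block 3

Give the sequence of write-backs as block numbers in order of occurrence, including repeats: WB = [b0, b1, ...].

WB = [0, 0]

  0 | W B0 → L0 miss [D]
  1 | R B3 → L0 miss wb→B0 [-]
  2 | R B1 → L1 miss [-]
  3 | W B0 → L0 miss [D]
  4 | W B0 → L0 hit [D]
  5 | W B3 → L0 miss wb→B0 [D]
  6 | R B3 → L0 hit [D]
  7 | R B4 → L1 miss [-]
  8 | R B3 → L0 hit [D]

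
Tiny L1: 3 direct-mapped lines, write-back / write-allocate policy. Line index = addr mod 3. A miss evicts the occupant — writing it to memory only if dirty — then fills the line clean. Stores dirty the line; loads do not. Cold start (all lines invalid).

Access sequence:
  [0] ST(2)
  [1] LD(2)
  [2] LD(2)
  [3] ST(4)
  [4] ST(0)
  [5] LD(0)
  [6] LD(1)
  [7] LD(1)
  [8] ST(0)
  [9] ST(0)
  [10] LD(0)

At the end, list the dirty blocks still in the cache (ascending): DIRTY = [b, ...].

DIRTY = [0, 2]

0: W B2 -> L2 miss  d=D]
1: R B2 -> L2 hit  d=D]
2: R B2 -> L2 hit  d=D]
3: W B4 -> L1 miss  d=D]
4: W B0 -> L0 miss  d=D]
5: R B0 -> L0 hit  d=D]
6: R B1 -> L1 miss wb->B4  d=-]
7: R B1 -> L1 hit  d=-]
8: W B0 -> L0 hit  d=D]
9: W B0 -> L0 hit  d=D]
10: R B0 -> L0 hit  d=D]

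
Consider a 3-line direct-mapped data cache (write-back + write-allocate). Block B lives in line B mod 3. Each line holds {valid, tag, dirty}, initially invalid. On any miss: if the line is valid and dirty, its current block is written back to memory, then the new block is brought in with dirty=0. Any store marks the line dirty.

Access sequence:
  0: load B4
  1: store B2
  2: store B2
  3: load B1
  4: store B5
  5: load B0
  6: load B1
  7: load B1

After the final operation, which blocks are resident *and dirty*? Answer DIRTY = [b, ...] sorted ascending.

0: R B4 -> L1 miss  d=-]
1: W B2 -> L2 miss  d=D]
2: W B2 -> L2 hit  d=D]
3: R B1 -> L1 miss  d=-]
4: W B5 -> L2 miss wb->B2  d=D]
5: R B0 -> L0 miss  d=-]
6: R B1 -> L1 hit  d=-]
7: R B1 -> L1 hit  d=-]

DIRTY = [5]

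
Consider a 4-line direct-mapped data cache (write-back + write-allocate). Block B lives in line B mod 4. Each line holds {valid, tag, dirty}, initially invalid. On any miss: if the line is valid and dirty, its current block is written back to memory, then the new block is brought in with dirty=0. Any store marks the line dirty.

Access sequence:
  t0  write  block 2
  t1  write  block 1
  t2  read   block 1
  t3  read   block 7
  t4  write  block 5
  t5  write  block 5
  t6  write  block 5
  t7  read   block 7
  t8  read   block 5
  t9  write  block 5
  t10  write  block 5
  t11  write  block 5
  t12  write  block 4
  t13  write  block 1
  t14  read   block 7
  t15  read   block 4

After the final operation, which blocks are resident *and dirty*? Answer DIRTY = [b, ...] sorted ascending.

DIRTY = [1, 2, 4]

0: W B2 -> L2 miss  d=D]
1: W B1 -> L1 miss  d=D]
2: R B1 -> L1 hit  d=D]
3: R B7 -> L3 miss  d=-]
4: W B5 -> L1 miss wb->B1  d=D]
5: W B5 -> L1 hit  d=D]
6: W B5 -> L1 hit  d=D]
7: R B7 -> L3 hit  d=-]
8: R B5 -> L1 hit  d=D]
9: W B5 -> L1 hit  d=D]
10: W B5 -> L1 hit  d=D]
11: W B5 -> L1 hit  d=D]
12: W B4 -> L0 miss  d=D]
13: W B1 -> L1 miss wb->B5  d=D]
14: R B7 -> L3 hit  d=-]
15: R B4 -> L0 hit  d=D]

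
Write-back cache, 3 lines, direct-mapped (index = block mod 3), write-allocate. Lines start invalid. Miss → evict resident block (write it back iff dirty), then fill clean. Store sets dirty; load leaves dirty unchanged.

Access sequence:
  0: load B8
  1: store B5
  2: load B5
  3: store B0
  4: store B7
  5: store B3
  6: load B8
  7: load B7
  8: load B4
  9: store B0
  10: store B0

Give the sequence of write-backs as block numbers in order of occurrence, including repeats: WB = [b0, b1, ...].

  0 | R B8 → L2 miss [-]
  1 | W B5 → L2 miss [D]
  2 | R B5 → L2 hit [D]
  3 | W B0 → L0 miss [D]
  4 | W B7 → L1 miss [D]
  5 | W B3 → L0 miss wb→B0 [D]
  6 | R B8 → L2 miss wb→B5 [-]
  7 | R B7 → L1 hit [D]
  8 | R B4 → L1 miss wb→B7 [-]
  9 | W B0 → L0 miss wb→B3 [D]
  10 | W B0 → L0 hit [D]

WB = [0, 5, 7, 3]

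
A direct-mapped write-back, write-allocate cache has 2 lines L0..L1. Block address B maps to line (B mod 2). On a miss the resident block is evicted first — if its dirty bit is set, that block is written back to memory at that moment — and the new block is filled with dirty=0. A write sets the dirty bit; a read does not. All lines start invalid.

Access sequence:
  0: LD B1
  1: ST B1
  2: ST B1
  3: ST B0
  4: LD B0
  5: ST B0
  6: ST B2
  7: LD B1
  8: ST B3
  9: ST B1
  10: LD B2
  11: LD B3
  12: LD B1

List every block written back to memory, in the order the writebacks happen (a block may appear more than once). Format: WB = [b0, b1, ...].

WB = [0, 1, 3, 1]

  0 | R B1 → L1 miss [-]
  1 | W B1 → L1 hit [D]
  2 | W B1 → L1 hit [D]
  3 | W B0 → L0 miss [D]
  4 | R B0 → L0 hit [D]
  5 | W B0 → L0 hit [D]
  6 | W B2 → L0 miss wb→B0 [D]
  7 | R B1 → L1 hit [D]
  8 | W B3 → L1 miss wb→B1 [D]
  9 | W B1 → L1 miss wb→B3 [D]
  10 | R B2 → L0 hit [D]
  11 | R B3 → L1 miss wb→B1 [-]
  12 | R B1 → L1 miss [-]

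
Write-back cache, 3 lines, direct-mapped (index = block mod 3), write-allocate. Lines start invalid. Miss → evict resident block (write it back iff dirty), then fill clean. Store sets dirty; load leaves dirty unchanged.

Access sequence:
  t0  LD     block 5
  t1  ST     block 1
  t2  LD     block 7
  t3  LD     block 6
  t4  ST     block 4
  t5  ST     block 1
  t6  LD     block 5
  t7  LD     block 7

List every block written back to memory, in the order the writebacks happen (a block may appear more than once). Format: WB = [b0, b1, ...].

WB = [1, 4, 1]

  0 | R B5 → L2 miss [-]
  1 | W B1 → L1 miss [D]
  2 | R B7 → L1 miss wb→B1 [-]
  3 | R B6 → L0 miss [-]
  4 | W B4 → L1 miss [D]
  5 | W B1 → L1 miss wb→B4 [D]
  6 | R B5 → L2 hit [-]
  7 | R B7 → L1 miss wb→B1 [-]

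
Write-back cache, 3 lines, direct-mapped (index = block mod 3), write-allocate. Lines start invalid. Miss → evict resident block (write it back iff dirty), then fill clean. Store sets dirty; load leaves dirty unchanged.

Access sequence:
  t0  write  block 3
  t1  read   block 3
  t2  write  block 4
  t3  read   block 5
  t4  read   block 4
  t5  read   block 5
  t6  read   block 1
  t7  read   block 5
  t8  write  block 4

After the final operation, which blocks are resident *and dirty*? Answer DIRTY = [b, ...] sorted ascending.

  0 | W B3 → L0 miss [D]
  1 | R B3 → L0 hit [D]
  2 | W B4 → L1 miss [D]
  3 | R B5 → L2 miss [-]
  4 | R B4 → L1 hit [D]
  5 | R B5 → L2 hit [-]
  6 | R B1 → L1 miss wb→B4 [-]
  7 | R B5 → L2 hit [-]
  8 | W B4 → L1 miss [D]

DIRTY = [3, 4]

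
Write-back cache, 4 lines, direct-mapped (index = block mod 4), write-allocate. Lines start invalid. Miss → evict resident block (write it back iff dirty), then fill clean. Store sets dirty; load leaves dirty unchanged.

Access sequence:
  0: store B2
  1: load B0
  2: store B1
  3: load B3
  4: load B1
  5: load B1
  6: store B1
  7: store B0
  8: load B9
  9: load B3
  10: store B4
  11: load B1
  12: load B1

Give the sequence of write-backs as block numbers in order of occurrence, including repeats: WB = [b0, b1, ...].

0: W B2 → L2 miss [D]
1: R B0 → L0 miss [-]
2: W B1 → L1 miss [D]
3: R B3 → L3 miss [-]
4: R B1 → L1 hit [D]
5: R B1 → L1 hit [D]
6: W B1 → L1 hit [D]
7: W B0 → L0 hit [D]
8: R B9 → L1 miss wb→B1 [-]
9: R B3 → L3 hit [-]
10: W B4 → L0 miss wb→B0 [D]
11: R B1 → L1 miss [-]
12: R B1 → L1 hit [-]

WB = [1, 0]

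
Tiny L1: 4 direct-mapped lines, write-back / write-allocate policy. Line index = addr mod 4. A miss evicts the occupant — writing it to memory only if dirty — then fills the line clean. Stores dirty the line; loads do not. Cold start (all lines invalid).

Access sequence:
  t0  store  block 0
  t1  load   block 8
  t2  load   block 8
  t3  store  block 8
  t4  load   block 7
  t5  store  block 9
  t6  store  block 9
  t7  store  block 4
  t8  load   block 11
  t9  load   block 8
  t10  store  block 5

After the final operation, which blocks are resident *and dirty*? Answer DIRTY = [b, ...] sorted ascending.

DIRTY = [5]

0: W B0 → L0 miss [D]
1: R B8 → L0 miss wb→B0 [-]
2: R B8 → L0 hit [-]
3: W B8 → L0 hit [D]
4: R B7 → L3 miss [-]
5: W B9 → L1 miss [D]
6: W B9 → L1 hit [D]
7: W B4 → L0 miss wb→B8 [D]
8: R B11 → L3 miss [-]
9: R B8 → L0 miss wb→B4 [-]
10: W B5 → L1 miss wb→B9 [D]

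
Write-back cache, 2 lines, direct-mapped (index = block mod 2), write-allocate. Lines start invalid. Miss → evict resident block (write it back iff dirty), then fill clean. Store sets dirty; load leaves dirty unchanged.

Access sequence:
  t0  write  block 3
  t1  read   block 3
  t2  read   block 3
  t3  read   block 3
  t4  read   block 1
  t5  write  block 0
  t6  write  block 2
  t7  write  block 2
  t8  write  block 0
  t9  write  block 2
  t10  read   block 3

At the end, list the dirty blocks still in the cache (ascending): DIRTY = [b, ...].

0: W B3 → L1 miss [D]
1: R B3 → L1 hit [D]
2: R B3 → L1 hit [D]
3: R B3 → L1 hit [D]
4: R B1 → L1 miss wb→B3 [-]
5: W B0 → L0 miss [D]
6: W B2 → L0 miss wb→B0 [D]
7: W B2 → L0 hit [D]
8: W B0 → L0 miss wb→B2 [D]
9: W B2 → L0 miss wb→B0 [D]
10: R B3 → L1 miss [-]

DIRTY = [2]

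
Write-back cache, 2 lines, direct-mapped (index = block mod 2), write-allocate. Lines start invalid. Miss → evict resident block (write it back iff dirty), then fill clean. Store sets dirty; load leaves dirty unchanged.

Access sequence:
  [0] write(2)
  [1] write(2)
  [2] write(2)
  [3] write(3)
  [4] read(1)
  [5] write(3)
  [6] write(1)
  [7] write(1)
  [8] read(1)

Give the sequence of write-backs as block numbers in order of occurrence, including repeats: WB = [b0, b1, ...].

WB = [3, 3]

0: W B2 -> L0 miss  d=D]
1: W B2 -> L0 hit  d=D]
2: W B2 -> L0 hit  d=D]
3: W B3 -> L1 miss  d=D]
4: R B1 -> L1 miss wb->B3  d=-]
5: W B3 -> L1 miss  d=D]
6: W B1 -> L1 miss wb->B3  d=D]
7: W B1 -> L1 hit  d=D]
8: R B1 -> L1 hit  d=D]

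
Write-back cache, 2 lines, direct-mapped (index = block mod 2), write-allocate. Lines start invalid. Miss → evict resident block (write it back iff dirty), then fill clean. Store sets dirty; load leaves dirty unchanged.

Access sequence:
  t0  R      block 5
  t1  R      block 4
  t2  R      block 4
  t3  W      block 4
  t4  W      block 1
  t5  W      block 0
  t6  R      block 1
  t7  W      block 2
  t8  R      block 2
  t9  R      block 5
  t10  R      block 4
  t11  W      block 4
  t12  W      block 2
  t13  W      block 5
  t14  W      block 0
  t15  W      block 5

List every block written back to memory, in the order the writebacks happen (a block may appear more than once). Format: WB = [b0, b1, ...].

WB = [4, 0, 1, 2, 4, 2]

0: R B5 -> L1 miss  d=-]
1: R B4 -> L0 miss  d=-]
2: R B4 -> L0 hit  d=-]
3: W B4 -> L0 hit  d=D]
4: W B1 -> L1 miss  d=D]
5: W B0 -> L0 miss wb->B4  d=D]
6: R B1 -> L1 hit  d=D]
7: W B2 -> L0 miss wb->B0  d=D]
8: R B2 -> L0 hit  d=D]
9: R B5 -> L1 miss wb->B1  d=-]
10: R B4 -> L0 miss wb->B2  d=-]
11: W B4 -> L0 hit  d=D]
12: W B2 -> L0 miss wb->B4  d=D]
13: W B5 -> L1 hit  d=D]
14: W B0 -> L0 miss wb->B2  d=D]
15: W B5 -> L1 hit  d=D]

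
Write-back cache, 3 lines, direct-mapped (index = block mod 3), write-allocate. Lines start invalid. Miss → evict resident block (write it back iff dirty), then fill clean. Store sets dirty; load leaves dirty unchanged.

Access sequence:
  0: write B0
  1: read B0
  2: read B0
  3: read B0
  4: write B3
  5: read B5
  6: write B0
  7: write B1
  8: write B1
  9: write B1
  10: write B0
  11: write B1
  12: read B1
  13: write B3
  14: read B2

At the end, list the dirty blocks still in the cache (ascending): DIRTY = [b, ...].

0: W B0 -> L0 miss  d=D]
1: R B0 -> L0 hit  d=D]
2: R B0 -> L0 hit  d=D]
3: R B0 -> L0 hit  d=D]
4: W B3 -> L0 miss wb->B0  d=D]
5: R B5 -> L2 miss  d=-]
6: W B0 -> L0 miss wb->B3  d=D]
7: W B1 -> L1 miss  d=D]
8: W B1 -> L1 hit  d=D]
9: W B1 -> L1 hit  d=D]
10: W B0 -> L0 hit  d=D]
11: W B1 -> L1 hit  d=D]
12: R B1 -> L1 hit  d=D]
13: W B3 -> L0 miss wb->B0  d=D]
14: R B2 -> L2 miss  d=-]

DIRTY = [1, 3]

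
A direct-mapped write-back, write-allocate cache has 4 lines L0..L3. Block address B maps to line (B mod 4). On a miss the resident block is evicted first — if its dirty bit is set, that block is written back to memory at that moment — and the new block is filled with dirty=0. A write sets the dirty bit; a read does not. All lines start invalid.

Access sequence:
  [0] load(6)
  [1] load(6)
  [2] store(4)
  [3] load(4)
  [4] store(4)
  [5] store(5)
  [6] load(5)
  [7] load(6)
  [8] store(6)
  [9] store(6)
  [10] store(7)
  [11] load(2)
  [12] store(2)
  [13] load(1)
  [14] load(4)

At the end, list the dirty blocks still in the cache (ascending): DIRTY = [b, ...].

DIRTY = [2, 4, 7]

  0 | R B6 → L2 miss [-]
  1 | R B6 → L2 hit [-]
  2 | W B4 → L0 miss [D]
  3 | R B4 → L0 hit [D]
  4 | W B4 → L0 hit [D]
  5 | W B5 → L1 miss [D]
  6 | R B5 → L1 hit [D]
  7 | R B6 → L2 hit [-]
  8 | W B6 → L2 hit [D]
  9 | W B6 → L2 hit [D]
  10 | W B7 → L3 miss [D]
  11 | R B2 → L2 miss wb→B6 [-]
  12 | W B2 → L2 hit [D]
  13 | R B1 → L1 miss wb→B5 [-]
  14 | R B4 → L0 hit [D]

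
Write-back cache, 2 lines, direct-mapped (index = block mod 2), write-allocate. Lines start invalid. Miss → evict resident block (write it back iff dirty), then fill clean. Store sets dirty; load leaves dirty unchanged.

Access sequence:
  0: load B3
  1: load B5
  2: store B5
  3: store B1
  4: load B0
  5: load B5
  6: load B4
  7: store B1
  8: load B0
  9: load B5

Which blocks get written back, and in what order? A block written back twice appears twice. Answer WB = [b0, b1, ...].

WB = [5, 1, 1]

0: R B3 -> L1 miss  d=-]
1: R B5 -> L1 miss  d=-]
2: W B5 -> L1 hit  d=D]
3: W B1 -> L1 miss wb->B5  d=D]
4: R B0 -> L0 miss  d=-]
5: R B5 -> L1 miss wb->B1  d=-]
6: R B4 -> L0 miss  d=-]
7: W B1 -> L1 miss  d=D]
8: R B0 -> L0 miss  d=-]
9: R B5 -> L1 miss wb->B1  d=-]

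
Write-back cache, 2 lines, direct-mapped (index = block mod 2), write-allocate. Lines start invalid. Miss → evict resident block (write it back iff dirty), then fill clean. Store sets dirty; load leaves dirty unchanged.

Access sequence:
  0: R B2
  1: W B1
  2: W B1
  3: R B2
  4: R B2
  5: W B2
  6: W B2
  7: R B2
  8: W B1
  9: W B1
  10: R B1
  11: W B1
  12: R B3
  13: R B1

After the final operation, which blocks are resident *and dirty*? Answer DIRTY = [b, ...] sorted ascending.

DIRTY = [2]

0: R B2 → L0 miss [-]
1: W B1 → L1 miss [D]
2: W B1 → L1 hit [D]
3: R B2 → L0 hit [-]
4: R B2 → L0 hit [-]
5: W B2 → L0 hit [D]
6: W B2 → L0 hit [D]
7: R B2 → L0 hit [D]
8: W B1 → L1 hit [D]
9: W B1 → L1 hit [D]
10: R B1 → L1 hit [D]
11: W B1 → L1 hit [D]
12: R B3 → L1 miss wb→B1 [-]
13: R B1 → L1 miss [-]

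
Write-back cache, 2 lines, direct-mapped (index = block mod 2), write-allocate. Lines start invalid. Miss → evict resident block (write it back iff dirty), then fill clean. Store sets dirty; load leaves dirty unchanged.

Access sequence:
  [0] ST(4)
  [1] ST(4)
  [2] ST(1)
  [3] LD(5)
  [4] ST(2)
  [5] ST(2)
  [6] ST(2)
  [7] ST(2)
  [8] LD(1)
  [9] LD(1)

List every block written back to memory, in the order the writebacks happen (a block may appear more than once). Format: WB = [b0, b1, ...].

0: W B4 → L0 miss [D]
1: W B4 → L0 hit [D]
2: W B1 → L1 miss [D]
3: R B5 → L1 miss wb→B1 [-]
4: W B2 → L0 miss wb→B4 [D]
5: W B2 → L0 hit [D]
6: W B2 → L0 hit [D]
7: W B2 → L0 hit [D]
8: R B1 → L1 miss [-]
9: R B1 → L1 hit [-]

WB = [1, 4]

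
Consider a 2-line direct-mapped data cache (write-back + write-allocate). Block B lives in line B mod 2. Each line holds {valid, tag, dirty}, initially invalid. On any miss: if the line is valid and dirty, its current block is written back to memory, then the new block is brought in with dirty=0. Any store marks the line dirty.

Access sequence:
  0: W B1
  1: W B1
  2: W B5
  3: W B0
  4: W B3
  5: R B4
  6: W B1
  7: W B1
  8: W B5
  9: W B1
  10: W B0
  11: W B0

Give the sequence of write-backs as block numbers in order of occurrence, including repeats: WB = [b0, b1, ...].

  0 | W B1 → L1 miss [D]
  1 | W B1 → L1 hit [D]
  2 | W B5 → L1 miss wb→B1 [D]
  3 | W B0 → L0 miss [D]
  4 | W B3 → L1 miss wb→B5 [D]
  5 | R B4 → L0 miss wb→B0 [-]
  6 | W B1 → L1 miss wb→B3 [D]
  7 | W B1 → L1 hit [D]
  8 | W B5 → L1 miss wb→B1 [D]
  9 | W B1 → L1 miss wb→B5 [D]
  10 | W B0 → L0 miss [D]
  11 | W B0 → L0 hit [D]

WB = [1, 5, 0, 3, 1, 5]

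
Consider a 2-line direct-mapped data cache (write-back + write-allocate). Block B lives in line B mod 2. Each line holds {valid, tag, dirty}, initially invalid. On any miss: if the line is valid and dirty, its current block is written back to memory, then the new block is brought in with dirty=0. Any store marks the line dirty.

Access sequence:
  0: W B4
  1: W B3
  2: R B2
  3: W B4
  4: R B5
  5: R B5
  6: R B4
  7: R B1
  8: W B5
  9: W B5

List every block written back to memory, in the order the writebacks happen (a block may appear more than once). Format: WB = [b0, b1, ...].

WB = [4, 3]

0: W B4 → L0 miss [D]
1: W B3 → L1 miss [D]
2: R B2 → L0 miss wb→B4 [-]
3: W B4 → L0 miss [D]
4: R B5 → L1 miss wb→B3 [-]
5: R B5 → L1 hit [-]
6: R B4 → L0 hit [D]
7: R B1 → L1 miss [-]
8: W B5 → L1 miss [D]
9: W B5 → L1 hit [D]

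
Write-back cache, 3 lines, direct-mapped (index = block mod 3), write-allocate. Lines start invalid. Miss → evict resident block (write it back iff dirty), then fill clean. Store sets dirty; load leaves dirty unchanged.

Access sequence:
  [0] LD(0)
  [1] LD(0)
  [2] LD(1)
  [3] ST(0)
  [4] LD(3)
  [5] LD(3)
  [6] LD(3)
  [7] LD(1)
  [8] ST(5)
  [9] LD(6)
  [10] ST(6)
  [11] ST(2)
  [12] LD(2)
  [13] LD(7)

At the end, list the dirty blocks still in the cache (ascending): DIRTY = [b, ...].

DIRTY = [2, 6]

0: R B0 -> L0 miss  d=-]
1: R B0 -> L0 hit  d=-]
2: R B1 -> L1 miss  d=-]
3: W B0 -> L0 hit  d=D]
4: R B3 -> L0 miss wb->B0  d=-]
5: R B3 -> L0 hit  d=-]
6: R B3 -> L0 hit  d=-]
7: R B1 -> L1 hit  d=-]
8: W B5 -> L2 miss  d=D]
9: R B6 -> L0 miss  d=-]
10: W B6 -> L0 hit  d=D]
11: W B2 -> L2 miss wb->B5  d=D]
12: R B2 -> L2 hit  d=D]
13: R B7 -> L1 miss  d=-]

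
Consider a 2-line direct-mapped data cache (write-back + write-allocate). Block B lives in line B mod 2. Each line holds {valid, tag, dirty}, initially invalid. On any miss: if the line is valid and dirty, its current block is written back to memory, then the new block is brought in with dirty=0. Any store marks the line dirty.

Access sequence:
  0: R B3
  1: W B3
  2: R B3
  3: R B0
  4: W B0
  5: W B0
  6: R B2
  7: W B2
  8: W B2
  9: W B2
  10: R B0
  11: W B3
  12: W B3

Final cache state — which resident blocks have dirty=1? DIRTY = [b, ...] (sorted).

  0 | R B3 → L1 miss [-]
  1 | W B3 → L1 hit [D]
  2 | R B3 → L1 hit [D]
  3 | R B0 → L0 miss [-]
  4 | W B0 → L0 hit [D]
  5 | W B0 → L0 hit [D]
  6 | R B2 → L0 miss wb→B0 [-]
  7 | W B2 → L0 hit [D]
  8 | W B2 → L0 hit [D]
  9 | W B2 → L0 hit [D]
  10 | R B0 → L0 miss wb→B2 [-]
  11 | W B3 → L1 hit [D]
  12 | W B3 → L1 hit [D]

DIRTY = [3]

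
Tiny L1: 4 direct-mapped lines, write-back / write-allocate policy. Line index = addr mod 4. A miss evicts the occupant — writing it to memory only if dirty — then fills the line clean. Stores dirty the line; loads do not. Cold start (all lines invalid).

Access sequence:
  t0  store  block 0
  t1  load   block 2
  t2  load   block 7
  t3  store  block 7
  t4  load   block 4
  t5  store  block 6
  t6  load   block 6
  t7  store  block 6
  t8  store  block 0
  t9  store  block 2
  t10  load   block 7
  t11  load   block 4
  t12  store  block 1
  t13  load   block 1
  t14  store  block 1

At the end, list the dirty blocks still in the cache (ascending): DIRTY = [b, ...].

DIRTY = [1, 2, 7]

0: W B0 → L0 miss [D]
1: R B2 → L2 miss [-]
2: R B7 → L3 miss [-]
3: W B7 → L3 hit [D]
4: R B4 → L0 miss wb→B0 [-]
5: W B6 → L2 miss [D]
6: R B6 → L2 hit [D]
7: W B6 → L2 hit [D]
8: W B0 → L0 miss [D]
9: W B2 → L2 miss wb→B6 [D]
10: R B7 → L3 hit [D]
11: R B4 → L0 miss wb→B0 [-]
12: W B1 → L1 miss [D]
13: R B1 → L1 hit [D]
14: W B1 → L1 hit [D]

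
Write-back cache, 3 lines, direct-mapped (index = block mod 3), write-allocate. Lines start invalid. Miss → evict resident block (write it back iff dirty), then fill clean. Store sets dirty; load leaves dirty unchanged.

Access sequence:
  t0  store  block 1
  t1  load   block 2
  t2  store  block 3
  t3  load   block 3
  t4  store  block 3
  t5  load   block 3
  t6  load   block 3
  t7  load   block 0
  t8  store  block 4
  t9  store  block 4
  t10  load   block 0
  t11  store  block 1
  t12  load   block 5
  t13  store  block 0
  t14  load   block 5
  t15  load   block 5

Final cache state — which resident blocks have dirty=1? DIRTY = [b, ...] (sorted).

0: W B1 -> L1 miss  d=D]
1: R B2 -> L2 miss  d=-]
2: W B3 -> L0 miss  d=D]
3: R B3 -> L0 hit  d=D]
4: W B3 -> L0 hit  d=D]
5: R B3 -> L0 hit  d=D]
6: R B3 -> L0 hit  d=D]
7: R B0 -> L0 miss wb->B3  d=-]
8: W B4 -> L1 miss wb->B1  d=D]
9: W B4 -> L1 hit  d=D]
10: R B0 -> L0 hit  d=-]
11: W B1 -> L1 miss wb->B4  d=D]
12: R B5 -> L2 miss  d=-]
13: W B0 -> L0 hit  d=D]
14: R B5 -> L2 hit  d=-]
15: R B5 -> L2 hit  d=-]

DIRTY = [0, 1]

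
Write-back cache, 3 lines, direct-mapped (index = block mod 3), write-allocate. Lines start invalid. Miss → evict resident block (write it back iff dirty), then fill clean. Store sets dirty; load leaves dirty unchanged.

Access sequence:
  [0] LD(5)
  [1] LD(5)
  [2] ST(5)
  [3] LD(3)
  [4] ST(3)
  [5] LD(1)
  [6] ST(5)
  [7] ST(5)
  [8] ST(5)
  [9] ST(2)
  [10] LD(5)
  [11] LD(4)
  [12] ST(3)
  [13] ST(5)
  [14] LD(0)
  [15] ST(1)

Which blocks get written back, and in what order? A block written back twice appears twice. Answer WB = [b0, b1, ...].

0: R B5 → L2 miss [-]
1: R B5 → L2 hit [-]
2: W B5 → L2 hit [D]
3: R B3 → L0 miss [-]
4: W B3 → L0 hit [D]
5: R B1 → L1 miss [-]
6: W B5 → L2 hit [D]
7: W B5 → L2 hit [D]
8: W B5 → L2 hit [D]
9: W B2 → L2 miss wb→B5 [D]
10: R B5 → L2 miss wb→B2 [-]
11: R B4 → L1 miss [-]
12: W B3 → L0 hit [D]
13: W B5 → L2 hit [D]
14: R B0 → L0 miss wb→B3 [-]
15: W B1 → L1 miss [D]

WB = [5, 2, 3]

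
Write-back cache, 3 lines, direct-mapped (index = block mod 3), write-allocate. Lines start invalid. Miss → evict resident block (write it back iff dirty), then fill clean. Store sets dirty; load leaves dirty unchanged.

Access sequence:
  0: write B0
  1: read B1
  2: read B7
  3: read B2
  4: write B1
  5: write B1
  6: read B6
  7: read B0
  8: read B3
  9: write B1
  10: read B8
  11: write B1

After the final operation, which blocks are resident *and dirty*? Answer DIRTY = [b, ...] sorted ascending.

DIRTY = [1]

0: W B0 -> L0 miss  d=D]
1: R B1 -> L1 miss  d=-]
2: R B7 -> L1 miss  d=-]
3: R B2 -> L2 miss  d=-]
4: W B1 -> L1 miss  d=D]
5: W B1 -> L1 hit  d=D]
6: R B6 -> L0 miss wb->B0  d=-]
7: R B0 -> L0 miss  d=-]
8: R B3 -> L0 miss  d=-]
9: W B1 -> L1 hit  d=D]
10: R B8 -> L2 miss  d=-]
11: W B1 -> L1 hit  d=D]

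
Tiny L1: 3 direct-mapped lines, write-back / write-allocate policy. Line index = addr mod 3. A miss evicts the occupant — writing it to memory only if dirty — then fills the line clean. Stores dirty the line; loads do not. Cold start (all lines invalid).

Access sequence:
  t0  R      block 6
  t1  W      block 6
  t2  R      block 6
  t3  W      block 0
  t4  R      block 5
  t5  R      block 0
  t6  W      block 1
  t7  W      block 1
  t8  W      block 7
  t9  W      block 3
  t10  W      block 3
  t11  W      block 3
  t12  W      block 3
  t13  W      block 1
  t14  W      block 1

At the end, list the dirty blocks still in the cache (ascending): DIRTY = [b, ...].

DIRTY = [1, 3]

0: R B6 → L0 miss [-]
1: W B6 → L0 hit [D]
2: R B6 → L0 hit [D]
3: W B0 → L0 miss wb→B6 [D]
4: R B5 → L2 miss [-]
5: R B0 → L0 hit [D]
6: W B1 → L1 miss [D]
7: W B1 → L1 hit [D]
8: W B7 → L1 miss wb→B1 [D]
9: W B3 → L0 miss wb→B0 [D]
10: W B3 → L0 hit [D]
11: W B3 → L0 hit [D]
12: W B3 → L0 hit [D]
13: W B1 → L1 miss wb→B7 [D]
14: W B1 → L1 hit [D]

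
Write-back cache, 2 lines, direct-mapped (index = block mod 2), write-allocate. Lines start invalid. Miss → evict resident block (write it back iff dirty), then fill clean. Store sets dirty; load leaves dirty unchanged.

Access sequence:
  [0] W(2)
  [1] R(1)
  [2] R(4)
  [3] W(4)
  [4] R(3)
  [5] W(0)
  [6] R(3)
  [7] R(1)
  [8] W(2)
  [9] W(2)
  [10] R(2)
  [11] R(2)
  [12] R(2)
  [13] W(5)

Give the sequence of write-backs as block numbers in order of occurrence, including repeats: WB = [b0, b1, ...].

0: W B2 -> L0 miss  d=D]
1: R B1 -> L1 miss  d=-]
2: R B4 -> L0 miss wb->B2  d=-]
3: W B4 -> L0 hit  d=D]
4: R B3 -> L1 miss  d=-]
5: W B0 -> L0 miss wb->B4  d=D]
6: R B3 -> L1 hit  d=-]
7: R B1 -> L1 miss  d=-]
8: W B2 -> L0 miss wb->B0  d=D]
9: W B2 -> L0 hit  d=D]
10: R B2 -> L0 hit  d=D]
11: R B2 -> L0 hit  d=D]
12: R B2 -> L0 hit  d=D]
13: W B5 -> L1 miss  d=D]

WB = [2, 4, 0]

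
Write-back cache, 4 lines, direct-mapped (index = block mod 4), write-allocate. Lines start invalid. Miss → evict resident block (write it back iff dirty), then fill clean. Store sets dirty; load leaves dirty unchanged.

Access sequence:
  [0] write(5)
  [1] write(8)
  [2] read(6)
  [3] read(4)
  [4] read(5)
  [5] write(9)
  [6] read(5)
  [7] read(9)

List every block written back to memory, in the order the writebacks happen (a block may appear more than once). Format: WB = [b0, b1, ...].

WB = [8, 5, 9]

  0 | W B5 → L1 miss [D]
  1 | W B8 → L0 miss [D]
  2 | R B6 → L2 miss [-]
  3 | R B4 → L0 miss wb→B8 [-]
  4 | R B5 → L1 hit [D]
  5 | W B9 → L1 miss wb→B5 [D]
  6 | R B5 → L1 miss wb→B9 [-]
  7 | R B9 → L1 miss [-]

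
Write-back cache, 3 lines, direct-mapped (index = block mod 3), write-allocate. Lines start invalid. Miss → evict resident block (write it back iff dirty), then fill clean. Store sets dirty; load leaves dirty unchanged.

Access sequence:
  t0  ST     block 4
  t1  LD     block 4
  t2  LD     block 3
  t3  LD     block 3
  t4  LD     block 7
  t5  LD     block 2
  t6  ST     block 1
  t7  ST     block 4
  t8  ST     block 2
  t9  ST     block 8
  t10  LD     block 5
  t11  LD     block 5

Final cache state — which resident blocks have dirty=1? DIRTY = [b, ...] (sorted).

0: W B4 → L1 miss [D]
1: R B4 → L1 hit [D]
2: R B3 → L0 miss [-]
3: R B3 → L0 hit [-]
4: R B7 → L1 miss wb→B4 [-]
5: R B2 → L2 miss [-]
6: W B1 → L1 miss [D]
7: W B4 → L1 miss wb→B1 [D]
8: W B2 → L2 hit [D]
9: W B8 → L2 miss wb→B2 [D]
10: R B5 → L2 miss wb→B8 [-]
11: R B5 → L2 hit [-]

DIRTY = [4]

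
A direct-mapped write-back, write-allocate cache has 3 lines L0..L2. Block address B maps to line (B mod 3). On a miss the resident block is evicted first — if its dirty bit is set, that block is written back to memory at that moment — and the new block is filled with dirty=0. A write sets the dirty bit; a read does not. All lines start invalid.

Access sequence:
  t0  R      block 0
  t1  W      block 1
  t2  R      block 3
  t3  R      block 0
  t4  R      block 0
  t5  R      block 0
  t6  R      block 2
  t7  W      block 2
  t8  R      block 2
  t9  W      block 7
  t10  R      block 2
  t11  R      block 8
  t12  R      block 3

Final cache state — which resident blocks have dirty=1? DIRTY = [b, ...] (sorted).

DIRTY = [7]

0: R B0 → L0 miss [-]
1: W B1 → L1 miss [D]
2: R B3 → L0 miss [-]
3: R B0 → L0 miss [-]
4: R B0 → L0 hit [-]
5: R B0 → L0 hit [-]
6: R B2 → L2 miss [-]
7: W B2 → L2 hit [D]
8: R B2 → L2 hit [D]
9: W B7 → L1 miss wb→B1 [D]
10: R B2 → L2 hit [D]
11: R B8 → L2 miss wb→B2 [-]
12: R B3 → L0 miss [-]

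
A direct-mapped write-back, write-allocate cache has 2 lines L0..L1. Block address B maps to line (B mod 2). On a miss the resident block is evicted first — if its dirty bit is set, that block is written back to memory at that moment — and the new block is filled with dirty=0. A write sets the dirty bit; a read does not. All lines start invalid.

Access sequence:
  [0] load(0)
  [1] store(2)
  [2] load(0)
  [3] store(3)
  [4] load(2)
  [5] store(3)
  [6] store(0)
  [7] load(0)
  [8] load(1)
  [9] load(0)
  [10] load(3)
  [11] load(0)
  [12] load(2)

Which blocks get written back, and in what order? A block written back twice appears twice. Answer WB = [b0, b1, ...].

  0 | R B0 → L0 miss [-]
  1 | W B2 → L0 miss [D]
  2 | R B0 → L0 miss wb→B2 [-]
  3 | W B3 → L1 miss [D]
  4 | R B2 → L0 miss [-]
  5 | W B3 → L1 hit [D]
  6 | W B0 → L0 miss [D]
  7 | R B0 → L0 hit [D]
  8 | R B1 → L1 miss wb→B3 [-]
  9 | R B0 → L0 hit [D]
  10 | R B3 → L1 miss [-]
  11 | R B0 → L0 hit [D]
  12 | R B2 → L0 miss wb→B0 [-]

WB = [2, 3, 0]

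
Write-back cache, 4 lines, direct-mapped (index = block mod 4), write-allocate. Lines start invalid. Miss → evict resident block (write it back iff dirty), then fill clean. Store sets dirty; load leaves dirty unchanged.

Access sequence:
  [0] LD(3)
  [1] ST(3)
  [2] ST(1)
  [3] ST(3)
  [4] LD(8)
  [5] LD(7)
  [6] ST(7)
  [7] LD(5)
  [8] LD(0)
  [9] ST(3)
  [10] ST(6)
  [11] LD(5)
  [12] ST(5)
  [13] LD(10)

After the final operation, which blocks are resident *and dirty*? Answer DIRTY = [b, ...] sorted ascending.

0: R B3 -> L3 miss  d=-]
1: W B3 -> L3 hit  d=D]
2: W B1 -> L1 miss  d=D]
3: W B3 -> L3 hit  d=D]
4: R B8 -> L0 miss  d=-]
5: R B7 -> L3 miss wb->B3  d=-]
6: W B7 -> L3 hit  d=D]
7: R B5 -> L1 miss wb->B1  d=-]
8: R B0 -> L0 miss  d=-]
9: W B3 -> L3 miss wb->B7  d=D]
10: W B6 -> L2 miss  d=D]
11: R B5 -> L1 hit  d=-]
12: W B5 -> L1 hit  d=D]
13: R B10 -> L2 miss wb->B6  d=-]

DIRTY = [3, 5]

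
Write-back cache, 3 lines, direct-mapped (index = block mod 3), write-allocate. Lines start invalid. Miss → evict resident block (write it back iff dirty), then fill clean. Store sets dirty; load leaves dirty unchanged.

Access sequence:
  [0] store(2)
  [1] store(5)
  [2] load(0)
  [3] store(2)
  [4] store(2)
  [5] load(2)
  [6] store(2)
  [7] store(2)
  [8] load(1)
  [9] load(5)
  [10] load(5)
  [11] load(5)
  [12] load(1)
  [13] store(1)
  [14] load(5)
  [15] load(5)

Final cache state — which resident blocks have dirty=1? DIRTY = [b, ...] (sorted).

0: W B2 -> L2 miss  d=D]
1: W B5 -> L2 miss wb->B2  d=D]
2: R B0 -> L0 miss  d=-]
3: W B2 -> L2 miss wb->B5  d=D]
4: W B2 -> L2 hit  d=D]
5: R B2 -> L2 hit  d=D]
6: W B2 -> L2 hit  d=D]
7: W B2 -> L2 hit  d=D]
8: R B1 -> L1 miss  d=-]
9: R B5 -> L2 miss wb->B2  d=-]
10: R B5 -> L2 hit  d=-]
11: R B5 -> L2 hit  d=-]
12: R B1 -> L1 hit  d=-]
13: W B1 -> L1 hit  d=D]
14: R B5 -> L2 hit  d=-]
15: R B5 -> L2 hit  d=-]

DIRTY = [1]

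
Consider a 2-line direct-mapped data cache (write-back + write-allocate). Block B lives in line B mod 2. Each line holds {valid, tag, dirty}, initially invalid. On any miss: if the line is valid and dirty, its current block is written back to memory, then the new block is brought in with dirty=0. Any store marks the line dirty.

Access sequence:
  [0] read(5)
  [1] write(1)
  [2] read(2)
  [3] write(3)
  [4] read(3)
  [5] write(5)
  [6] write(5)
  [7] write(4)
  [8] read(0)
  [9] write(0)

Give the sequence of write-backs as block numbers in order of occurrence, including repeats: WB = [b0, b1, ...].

WB = [1, 3, 4]

  0 | R B5 → L1 miss [-]
  1 | W B1 → L1 miss [D]
  2 | R B2 → L0 miss [-]
  3 | W B3 → L1 miss wb→B1 [D]
  4 | R B3 → L1 hit [D]
  5 | W B5 → L1 miss wb→B3 [D]
  6 | W B5 → L1 hit [D]
  7 | W B4 → L0 miss [D]
  8 | R B0 → L0 miss wb→B4 [-]
  9 | W B0 → L0 hit [D]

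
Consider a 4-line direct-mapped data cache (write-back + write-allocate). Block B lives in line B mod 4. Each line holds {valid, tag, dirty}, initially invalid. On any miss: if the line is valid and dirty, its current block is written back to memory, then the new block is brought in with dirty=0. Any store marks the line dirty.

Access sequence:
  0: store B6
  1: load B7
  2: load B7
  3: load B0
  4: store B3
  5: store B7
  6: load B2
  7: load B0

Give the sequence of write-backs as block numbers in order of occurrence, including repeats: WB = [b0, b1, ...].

  0 | W B6 → L2 miss [D]
  1 | R B7 → L3 miss [-]
  2 | R B7 → L3 hit [-]
  3 | R B0 → L0 miss [-]
  4 | W B3 → L3 miss [D]
  5 | W B7 → L3 miss wb→B3 [D]
  6 | R B2 → L2 miss wb→B6 [-]
  7 | R B0 → L0 hit [-]

WB = [3, 6]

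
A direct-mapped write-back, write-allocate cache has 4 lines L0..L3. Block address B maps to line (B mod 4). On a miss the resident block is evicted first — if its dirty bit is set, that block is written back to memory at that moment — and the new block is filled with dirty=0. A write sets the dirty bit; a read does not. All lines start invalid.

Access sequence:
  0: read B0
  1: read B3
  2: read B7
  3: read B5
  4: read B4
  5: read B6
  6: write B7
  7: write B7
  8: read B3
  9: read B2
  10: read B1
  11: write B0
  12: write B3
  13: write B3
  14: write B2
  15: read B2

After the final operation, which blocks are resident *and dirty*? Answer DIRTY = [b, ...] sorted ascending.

DIRTY = [0, 2, 3]

0: R B0 → L0 miss [-]
1: R B3 → L3 miss [-]
2: R B7 → L3 miss [-]
3: R B5 → L1 miss [-]
4: R B4 → L0 miss [-]
5: R B6 → L2 miss [-]
6: W B7 → L3 hit [D]
7: W B7 → L3 hit [D]
8: R B3 → L3 miss wb→B7 [-]
9: R B2 → L2 miss [-]
10: R B1 → L1 miss [-]
11: W B0 → L0 miss [D]
12: W B3 → L3 hit [D]
13: W B3 → L3 hit [D]
14: W B2 → L2 hit [D]
15: R B2 → L2 hit [D]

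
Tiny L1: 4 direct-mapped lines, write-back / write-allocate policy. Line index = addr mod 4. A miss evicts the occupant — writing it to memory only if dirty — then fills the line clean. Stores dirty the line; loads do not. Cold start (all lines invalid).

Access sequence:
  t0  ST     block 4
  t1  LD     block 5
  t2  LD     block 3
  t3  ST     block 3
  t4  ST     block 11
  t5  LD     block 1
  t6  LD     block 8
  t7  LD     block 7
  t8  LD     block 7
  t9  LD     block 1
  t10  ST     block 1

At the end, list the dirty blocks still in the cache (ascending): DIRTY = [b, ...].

DIRTY = [1]

0: W B4 → L0 miss [D]
1: R B5 → L1 miss [-]
2: R B3 → L3 miss [-]
3: W B3 → L3 hit [D]
4: W B11 → L3 miss wb→B3 [D]
5: R B1 → L1 miss [-]
6: R B8 → L0 miss wb→B4 [-]
7: R B7 → L3 miss wb→B11 [-]
8: R B7 → L3 hit [-]
9: R B1 → L1 hit [-]
10: W B1 → L1 hit [D]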